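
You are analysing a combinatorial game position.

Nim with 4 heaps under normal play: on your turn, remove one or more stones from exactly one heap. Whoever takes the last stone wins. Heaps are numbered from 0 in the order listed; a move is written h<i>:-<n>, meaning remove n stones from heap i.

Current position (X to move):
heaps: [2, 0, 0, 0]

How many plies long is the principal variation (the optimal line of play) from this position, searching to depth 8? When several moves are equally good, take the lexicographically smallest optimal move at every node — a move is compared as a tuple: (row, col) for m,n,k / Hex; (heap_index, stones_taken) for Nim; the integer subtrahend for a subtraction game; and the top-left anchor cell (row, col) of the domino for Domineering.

PV length from [(2,0,0,0)]: 1 ply

[(2,0,0,0)] X move#1: h0:-1:-1/(1,0,0,0), h0:-2:+1/(0,0,0,0)*
[(0,0,0,0)] end (terminal -1, O#2); searched (2,0,0,0) to 8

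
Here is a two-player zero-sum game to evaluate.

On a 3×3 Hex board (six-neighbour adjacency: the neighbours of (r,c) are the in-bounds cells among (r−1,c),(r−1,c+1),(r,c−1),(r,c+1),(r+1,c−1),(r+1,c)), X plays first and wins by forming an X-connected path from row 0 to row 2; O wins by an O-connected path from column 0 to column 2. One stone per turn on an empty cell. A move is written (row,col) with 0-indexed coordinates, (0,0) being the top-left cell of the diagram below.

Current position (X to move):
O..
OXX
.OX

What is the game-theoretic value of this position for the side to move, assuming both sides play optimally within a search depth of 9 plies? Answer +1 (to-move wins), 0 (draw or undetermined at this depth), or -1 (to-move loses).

value(O../OXX/.OX, X) = +1

[O../OXX/.OX] X move#1: (0,1):+1/OX./OXX/.OX*, (0,2):+1/O.X/OXX/.OX, (2,0):+1/O../OXX/XOX
[OX./OXX/.OX] end (terminal -1, O#2); searched O../OXX/.OX to 9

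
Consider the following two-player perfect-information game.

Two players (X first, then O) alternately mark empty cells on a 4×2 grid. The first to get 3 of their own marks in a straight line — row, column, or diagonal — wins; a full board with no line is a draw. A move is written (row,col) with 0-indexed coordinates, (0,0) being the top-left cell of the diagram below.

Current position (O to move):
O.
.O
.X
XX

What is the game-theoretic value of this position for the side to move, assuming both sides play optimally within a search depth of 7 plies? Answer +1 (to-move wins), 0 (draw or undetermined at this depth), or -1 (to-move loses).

value(O./.O/.X/XX, O) = 0

p1 O@[O./.O/.X/XX]: (0,1)[OO/.O/.X/XX]+0* (1,0)[O./OO/.X/XX]+0 (2,0)[O./.O/OX/XX]+0
p2 X@[OO/.O/.X/XX]: (1,0)[OO/XO/.X/XX]+0* (2,0)[OO/.O/XX/XX]+0
p3 O@[OO/XO/.X/XX]: (2,0)[OO/XO/OX/XX]+0*
p4 X@[OO/XO/OX/XX] terminal +0; root [O./.O/.X/XX] d7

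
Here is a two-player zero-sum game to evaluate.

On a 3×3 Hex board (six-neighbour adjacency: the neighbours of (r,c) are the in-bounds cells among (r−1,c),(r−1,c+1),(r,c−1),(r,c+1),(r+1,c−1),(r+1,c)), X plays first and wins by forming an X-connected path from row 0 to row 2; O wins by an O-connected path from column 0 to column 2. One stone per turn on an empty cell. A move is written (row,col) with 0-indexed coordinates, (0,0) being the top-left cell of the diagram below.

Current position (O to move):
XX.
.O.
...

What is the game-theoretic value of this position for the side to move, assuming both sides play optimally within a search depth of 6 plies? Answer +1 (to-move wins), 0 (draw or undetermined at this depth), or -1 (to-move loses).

[XX./.O./...] O move#1: (0,2):+1/XXO/.O./...*, (1,0):+1/XX./OO./..., (1,2):+1/XX./.OO/..., (2,0):+1/XX./.O./O.., (2,1):+1/XX./.O./.O., (2,2):+1/XX./.O./..O
[XXO/.O./...] X move#2: (1,0):-1/XXO/XO./...*, (1,2):-1/XXO/.OX/..., (2,0):-1/XXO/.O./X.., (2,1):-1/XXO/.O./.X., (2,2):-1/XXO/.O./..X
[XXO/XO./...] O move#3: (1,2):-1/XXO/XOO/..., (2,0):+1/XXO/XO./O..*, (2,1):-1/XXO/XO./.O., (2,2):-1/XXO/XO./..O
[XXO/XO./O..] end (terminal -1, X#4); searched XX./.O./... to 6

value(XX./.O./..., O) = +1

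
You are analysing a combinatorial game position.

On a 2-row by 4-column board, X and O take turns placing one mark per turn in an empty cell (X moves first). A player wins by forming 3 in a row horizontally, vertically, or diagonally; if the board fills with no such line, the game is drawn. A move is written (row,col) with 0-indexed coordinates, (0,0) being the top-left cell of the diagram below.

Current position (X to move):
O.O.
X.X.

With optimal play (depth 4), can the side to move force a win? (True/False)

ply 1, X at O.O./X.X. | (0,1)=+0→OXO./X.X.; (0,3)=-1→O.OX/X.X.; (1,1)=+1→O.O./XXX.*; (1,3)=-1→O.O./X.XX
ply 2: O.O./XXX. is terminal -1 (O); from O.O./X.X. depth 4

X winning at [O.O./X.X.]: True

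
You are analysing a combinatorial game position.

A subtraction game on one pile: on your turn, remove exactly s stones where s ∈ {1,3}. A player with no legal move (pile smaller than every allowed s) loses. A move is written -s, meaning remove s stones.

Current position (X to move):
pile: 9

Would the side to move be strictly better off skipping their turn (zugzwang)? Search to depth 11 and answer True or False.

zugzwang(9, X) = False

[9] X move#1: -1:+1/8*, -3:+1/6
[8] O move#2: -1:-1/7*, -3:-1/5
[7] X move#3: -1:+1/6*, -3:+1/4
[6] O move#4: -1:-1/5*, -3:-1/3
[5] X move#5: -1:+1/4*, -3:+1/2
[4] O move#6: -1:-1/3*, -3:-1/1
[3] X move#7: -1:+1/2*, -3:+1/0
[2] O move#8: -1:-1/1*
[1] X move#9: -1:+1/0*
[0] end (terminal -1, O#10); searched 9 to 11
pass branch (O moves first from the same position):
  | [9] O move#1: -1:+1/8*, -3:+1/6
  | [8] X move#2: -1:-1/7*, -3:-1/5
  | [7] O move#3: -1:+1/6*, -3:+1/4
  | [6] X move#4: -1:-1/5*, -3:-1/3
  | [5] O move#5: -1:+1/4*, -3:+1/2
  | [4] X move#6: -1:-1/3*, -3:-1/1
  | [3] O move#7: -1:+1/2*, -3:+1/0
  | [2] X move#8: -1:-1/1*
  | [1] O move#9: -1:+1/0*
  | [0] end (terminal -1, X#10); searched 9 to 11
X moving scores +1; X passing scores -1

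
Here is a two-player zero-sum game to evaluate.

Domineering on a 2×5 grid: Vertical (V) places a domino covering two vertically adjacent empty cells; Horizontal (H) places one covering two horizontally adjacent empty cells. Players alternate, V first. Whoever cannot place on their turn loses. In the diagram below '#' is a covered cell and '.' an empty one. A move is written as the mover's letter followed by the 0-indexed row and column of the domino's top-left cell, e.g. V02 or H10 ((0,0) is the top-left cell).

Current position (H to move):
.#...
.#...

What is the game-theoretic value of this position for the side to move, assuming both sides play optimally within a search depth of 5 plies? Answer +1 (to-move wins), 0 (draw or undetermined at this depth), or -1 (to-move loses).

value(.#.../.#..., H) = -1

p1 H@[.#.../.#...]: H02[.###./.#...]-1* H03[.#.##/.#...]-1 H12[.#.../.###.]-1 H13[.#.../.#.##]-1
p2 V@[.###./.#...]: V00[####./##...]-1 V04[.####/.#..#]+1*
p3 H@[.####/.#..#]: H12[.####/.####]-1*
p4 V@[.####/.####]: V00[#####/#####]+1*
p5 H@[#####/#####] terminal -1; root [.#.../.#...] d5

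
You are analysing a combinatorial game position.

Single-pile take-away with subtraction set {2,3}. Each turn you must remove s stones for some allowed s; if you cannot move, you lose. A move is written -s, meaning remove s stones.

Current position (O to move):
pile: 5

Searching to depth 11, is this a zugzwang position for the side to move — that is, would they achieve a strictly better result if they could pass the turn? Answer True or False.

zugzwang(5, O) = True

[5] O move#1: -2:-1/3*, -3:-1/2
[3] X move#2: -2:+1/1*, -3:+1/0
[1] end (terminal -1, O#3); searched 5 to 11
if O skipped the turn, X would face:
~ [5] X move#1: -2:-1/3*, -3:-1/2
~ [3] O move#2: -2:+1/1*, -3:+1/0
~ [1] end (terminal -1, X#3); searched 5 to 11
compare (O): move=-1 vs pass=+1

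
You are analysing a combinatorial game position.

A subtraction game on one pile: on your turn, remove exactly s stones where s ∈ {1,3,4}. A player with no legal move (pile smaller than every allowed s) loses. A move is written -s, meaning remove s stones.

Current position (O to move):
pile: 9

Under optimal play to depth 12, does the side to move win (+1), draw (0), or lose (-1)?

value(9, O) = -1

p1 O@[9]: -1[8]-1* -3[6]-1 -4[5]-1
p2 X@[8]: -1[7]+1* -3[5]-1 -4[4]-1
p3 O@[7]: -1[6]-1* -3[4]-1 -4[3]-1
p4 X@[6]: -1[5]-1 -3[3]-1 -4[2]+1*
p5 O@[2]: -1[1]-1*
p6 X@[1]: -1[0]+1*
p7 O@[0] terminal -1; root [9] d12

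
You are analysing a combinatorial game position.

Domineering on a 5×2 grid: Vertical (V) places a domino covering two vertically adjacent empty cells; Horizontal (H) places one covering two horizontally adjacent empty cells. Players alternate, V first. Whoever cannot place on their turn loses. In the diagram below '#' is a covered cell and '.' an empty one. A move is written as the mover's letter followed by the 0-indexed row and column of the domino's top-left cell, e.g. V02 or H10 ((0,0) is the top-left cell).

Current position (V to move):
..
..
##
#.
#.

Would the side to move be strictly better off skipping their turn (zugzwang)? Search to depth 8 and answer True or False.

zugzwang(../../##/#./#., V) = False

p1 V@[../../##/#./#.]: V00[#./#./##/#./#.]+1* V01[.#/.#/##/#./#.]+1 V31[../../##/##/##]-1
p2 H@[#./#./##/#./#.] terminal -1; root [../../##/#./#.] d8
pass branch (H moves first from the same position):
  | p1 H@[../../##/#./#.]: H00[##/../##/#./#.]+1* H10[../##/##/#./#.]+1
  | p2 V@[##/../##/#./#.]: V31[##/../##/##/##]-1*
  | p3 H@[##/../##/##/##]: H10[##/##/##/##/##]+1*
  | p4 V@[##/##/##/##/##] terminal -1; root [../../##/#./#.] d8
V moving scores +1; V passing scores -1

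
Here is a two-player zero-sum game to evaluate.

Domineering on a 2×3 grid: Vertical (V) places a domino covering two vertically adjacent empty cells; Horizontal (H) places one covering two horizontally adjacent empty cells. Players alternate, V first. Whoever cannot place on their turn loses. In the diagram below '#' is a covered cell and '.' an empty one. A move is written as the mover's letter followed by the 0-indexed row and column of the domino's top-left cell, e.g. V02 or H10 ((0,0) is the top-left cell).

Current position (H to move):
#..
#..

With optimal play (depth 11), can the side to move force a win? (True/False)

H winning at [#../#..]: True

p1 H@[#../#..]: H01[###/#..]+1* H11[#../###]+1
p2 V@[###/#..] terminal -1; root [#../#..] d11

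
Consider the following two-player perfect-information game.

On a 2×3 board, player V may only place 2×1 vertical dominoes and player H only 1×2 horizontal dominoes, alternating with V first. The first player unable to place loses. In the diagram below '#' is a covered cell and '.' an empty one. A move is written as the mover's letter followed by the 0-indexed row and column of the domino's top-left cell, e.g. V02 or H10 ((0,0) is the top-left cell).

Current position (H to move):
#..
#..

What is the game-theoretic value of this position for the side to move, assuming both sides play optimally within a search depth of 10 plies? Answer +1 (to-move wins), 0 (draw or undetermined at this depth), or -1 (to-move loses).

ply 1, H at #../#.. | H01=+1→###/#..*; H11=+1→#../###
ply 2: ###/#.. is terminal -1 (V); from #../#.. depth 10

value(#../#.., H) = +1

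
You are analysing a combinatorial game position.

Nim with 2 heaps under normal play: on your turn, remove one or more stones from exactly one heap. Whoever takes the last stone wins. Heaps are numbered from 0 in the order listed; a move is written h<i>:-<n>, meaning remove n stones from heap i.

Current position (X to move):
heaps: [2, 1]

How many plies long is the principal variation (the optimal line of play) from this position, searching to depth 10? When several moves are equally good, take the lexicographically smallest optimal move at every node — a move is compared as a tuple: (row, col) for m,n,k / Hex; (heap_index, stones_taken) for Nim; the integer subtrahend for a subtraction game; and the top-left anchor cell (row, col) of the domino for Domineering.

PV length from [(2,1)]: 3 plies

ply 1, X at (2,1) | h0:-1=+1→(1,1)*; h0:-2=-1→(0,1); h1:-1=-1→(2,0)
ply 2, O at (1,1) | h0:-1=-1→(0,1)*; h1:-1=-1→(1,0)
ply 3, X at (0,1) | h1:-1=+1→(0,0)*
ply 4: (0,0) is terminal -1 (O); from (2,1) depth 10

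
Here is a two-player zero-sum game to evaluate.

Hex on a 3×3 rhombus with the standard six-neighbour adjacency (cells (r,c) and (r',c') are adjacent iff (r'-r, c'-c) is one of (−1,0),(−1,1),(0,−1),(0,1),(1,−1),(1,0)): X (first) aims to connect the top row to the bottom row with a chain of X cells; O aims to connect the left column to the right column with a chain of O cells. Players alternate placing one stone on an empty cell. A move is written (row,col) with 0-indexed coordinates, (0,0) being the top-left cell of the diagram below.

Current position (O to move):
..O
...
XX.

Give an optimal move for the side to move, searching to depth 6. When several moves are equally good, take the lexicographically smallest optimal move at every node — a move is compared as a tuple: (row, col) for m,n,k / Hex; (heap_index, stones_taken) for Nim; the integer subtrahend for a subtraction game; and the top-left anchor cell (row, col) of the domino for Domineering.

ply 1, O at ..O/.../XX. | (0,0)=-1→O.O/.../XX.; (0,1)=+1→.OO/.../XX.*; (1,0)=+1→..O/O../XX.; (1,1)=-1→..O/.O./XX.; (1,2)=-1→..O/..O/XX.; (2,2)=-1→..O/.../XXO
ply 2, X at .OO/.../XX. | (0,0)=-1→XOO/.../XX.*; (1,0)=-1→.OO/X../XX.; (1,1)=-1→.OO/.X./XX.; (1,2)=-1→.OO/..X/XX.; (2,2)=-1→.OO/.../XXX
ply 3, O at XOO/.../XX. | (1,0)=+1→XOO/O../XX.*; (1,1)=-1→XOO/.O./XX.; (1,2)=-1→XOO/..O/XX.; (2,2)=-1→XOO/.../XXO
ply 4: XOO/O../XX. is terminal -1 (X); from ..O/.../XX. depth 6

O's best at [..O/.../XX.]: (0,1)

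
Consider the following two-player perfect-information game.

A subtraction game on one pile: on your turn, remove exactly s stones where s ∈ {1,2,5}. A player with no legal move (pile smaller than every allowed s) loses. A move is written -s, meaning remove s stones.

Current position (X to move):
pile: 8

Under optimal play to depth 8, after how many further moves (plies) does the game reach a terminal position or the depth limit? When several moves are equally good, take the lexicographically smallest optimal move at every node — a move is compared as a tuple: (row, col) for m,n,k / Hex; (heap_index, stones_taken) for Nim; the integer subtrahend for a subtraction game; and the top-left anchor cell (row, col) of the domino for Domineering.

ply 1, X at 8 | -1=-1→7; -2=+1→6*; -5=+1→3
ply 2, O at 6 | -1=-1→5*; -2=-1→4; -5=-1→1
ply 3, X at 5 | -1=-1→4; -2=+1→3*; -5=+1→0
ply 4, O at 3 | -1=-1→2*; -2=-1→1
ply 5, X at 2 | -1=-1→1; -2=+1→0*
ply 6: 0 is terminal -1 (O); from 8 depth 8

PV length from [8]: 5 plies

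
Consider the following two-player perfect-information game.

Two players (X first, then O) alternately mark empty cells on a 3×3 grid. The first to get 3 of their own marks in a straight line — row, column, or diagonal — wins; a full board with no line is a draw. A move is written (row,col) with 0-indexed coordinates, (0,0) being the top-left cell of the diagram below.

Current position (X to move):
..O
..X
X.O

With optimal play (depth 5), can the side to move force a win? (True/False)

p1 X@[..O/..X/X.O]: (0,0)[X.O/..X/X.O]+0 (0,1)[.XO/..X/X.O]+0 (1,0)[..O/X.X/X.O]+1* (1,1)[..O/.XX/X.O]+0 (2,1)[..O/..X/XXO]-1
p2 O@[..O/X.X/X.O]: (0,0)[O.O/X.X/X.O]-1* (0,1)[.OO/X.X/X.O]-1 (1,1)[..O/XOX/X.O]-1 (2,1)[..O/X.X/XOO]-1
p3 X@[O.O/X.X/X.O]: (0,1)[OXO/X.X/X.O]-1 (1,1)[O.O/XXX/X.O]+1* (2,1)[O.O/X.X/XXO]-1
p4 O@[O.O/XXX/X.O] terminal -1; root [..O/..X/X.O] d5

X winning at [..O/..X/X.O]: True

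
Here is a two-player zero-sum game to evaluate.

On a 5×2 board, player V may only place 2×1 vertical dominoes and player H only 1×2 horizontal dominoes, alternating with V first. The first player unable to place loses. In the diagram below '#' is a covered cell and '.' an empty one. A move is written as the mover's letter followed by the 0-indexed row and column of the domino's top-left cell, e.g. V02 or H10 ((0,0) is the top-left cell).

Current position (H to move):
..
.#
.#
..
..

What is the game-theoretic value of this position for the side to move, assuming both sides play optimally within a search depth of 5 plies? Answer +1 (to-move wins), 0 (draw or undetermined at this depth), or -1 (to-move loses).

value(../.#/.#/../.., H) = +1

ply 1, H at ../.#/.#/../.. | H00=-1→##/.#/.#/../..; H30=+1→../.#/.#/##/..*; H40=+1→../.#/.#/../##
ply 2, V at ../.#/.#/##/.. | V00=-1→#./##/.#/##/..*; V10=-1→../##/##/##/..
ply 3, H at #./##/.#/##/.. | H40=+1→#./##/.#/##/##*
ply 4: #./##/.#/##/## is terminal -1 (V); from ../.#/.#/../.. depth 5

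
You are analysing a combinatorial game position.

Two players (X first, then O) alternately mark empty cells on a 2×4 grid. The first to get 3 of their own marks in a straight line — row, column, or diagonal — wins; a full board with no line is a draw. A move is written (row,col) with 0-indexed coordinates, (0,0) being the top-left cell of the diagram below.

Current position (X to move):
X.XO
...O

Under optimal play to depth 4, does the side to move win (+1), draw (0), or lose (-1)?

[X.XO/...O] X move#1: (0,1):+1/XXXO/...O*, (1,0):+0/X.XO/X..O, (1,1):+0/X.XO/.X.O, (1,2):+0/X.XO/..XO
[XXXO/...O] end (terminal -1, O#2); searched X.XO/...O to 4

value(X.XO/...O, X) = +1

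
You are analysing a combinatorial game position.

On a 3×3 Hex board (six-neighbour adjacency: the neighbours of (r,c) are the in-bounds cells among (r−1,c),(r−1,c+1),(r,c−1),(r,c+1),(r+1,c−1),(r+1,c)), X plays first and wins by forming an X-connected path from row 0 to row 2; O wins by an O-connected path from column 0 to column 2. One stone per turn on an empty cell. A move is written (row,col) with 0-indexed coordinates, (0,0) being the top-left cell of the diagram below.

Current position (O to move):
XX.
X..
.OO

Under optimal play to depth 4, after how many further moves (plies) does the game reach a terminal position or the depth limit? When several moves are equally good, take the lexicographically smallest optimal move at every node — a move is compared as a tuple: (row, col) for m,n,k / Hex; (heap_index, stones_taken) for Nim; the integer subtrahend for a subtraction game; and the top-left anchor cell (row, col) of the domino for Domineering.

PV length from [XX./X../.OO]: 1 ply

ply 1, O at XX./X../.OO | (0,2)=-1→XXO/X../.OO; (1,1)=-1→XX./XO./.OO; (1,2)=-1→XX./X.O/.OO; (2,0)=+1→XX./X../OOO*
ply 2: XX./X../OOO is terminal -1 (X); from XX./X../.OO depth 4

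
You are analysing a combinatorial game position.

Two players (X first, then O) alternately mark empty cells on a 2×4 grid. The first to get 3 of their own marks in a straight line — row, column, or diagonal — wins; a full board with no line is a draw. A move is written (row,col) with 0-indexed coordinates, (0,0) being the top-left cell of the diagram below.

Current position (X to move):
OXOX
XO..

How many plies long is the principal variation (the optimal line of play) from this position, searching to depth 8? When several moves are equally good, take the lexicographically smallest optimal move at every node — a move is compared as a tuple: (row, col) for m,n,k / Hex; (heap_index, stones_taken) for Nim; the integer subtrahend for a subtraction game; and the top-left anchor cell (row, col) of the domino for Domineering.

[OXOX/XO..] X move#1: (1,2):+0/OXOX/XOX.*, (1,3):+0/OXOX/XO.X
[OXOX/XOX.] O move#2: (1,3):+0/OXOX/XOXO*
[OXOX/XOXO] end (terminal +0, X#3); searched OXOX/XO.. to 8

PV length from [OXOX/XO..]: 2 plies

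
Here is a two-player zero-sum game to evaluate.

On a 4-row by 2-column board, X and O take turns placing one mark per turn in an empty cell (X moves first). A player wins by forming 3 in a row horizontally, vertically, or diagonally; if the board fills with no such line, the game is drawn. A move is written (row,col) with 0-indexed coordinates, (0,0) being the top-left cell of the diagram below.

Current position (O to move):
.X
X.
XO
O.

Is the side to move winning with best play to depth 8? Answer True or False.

p1 O@[.X/X./XO/O.]: (0,0)[OX/X./XO/O.]+0* (1,1)[.X/XO/XO/O.]-1 (3,1)[.X/X./XO/OO]-1
p2 X@[OX/X./XO/O.]: (1,1)[OX/XX/XO/O.]+0* (3,1)[OX/X./XO/OX]+0
p3 O@[OX/XX/XO/O.]: (3,1)[OX/XX/XO/OO]+0*
p4 X@[OX/XX/XO/OO] terminal +0; root [.X/X./XO/O.] d8

O winning at [.X/X./XO/O.]: False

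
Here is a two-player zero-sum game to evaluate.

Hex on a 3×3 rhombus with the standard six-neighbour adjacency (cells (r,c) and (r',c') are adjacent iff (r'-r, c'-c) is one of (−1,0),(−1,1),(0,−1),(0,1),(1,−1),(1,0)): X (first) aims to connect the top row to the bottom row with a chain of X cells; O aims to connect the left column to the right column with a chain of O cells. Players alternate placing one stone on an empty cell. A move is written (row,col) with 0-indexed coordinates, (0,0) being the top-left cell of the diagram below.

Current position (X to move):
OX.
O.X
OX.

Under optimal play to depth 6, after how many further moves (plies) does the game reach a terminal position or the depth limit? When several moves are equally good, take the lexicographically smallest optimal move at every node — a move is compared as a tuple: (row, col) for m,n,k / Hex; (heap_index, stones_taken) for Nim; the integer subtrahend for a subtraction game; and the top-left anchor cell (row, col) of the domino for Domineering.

PV length from [OX./O.X/OX.]: 1 ply

[OX./O.X/OX.] X move#1: (0,2):+1/OXX/O.X/OX.*, (1,1):+1/OX./OXX/OX., (2,2):+1/OX./O.X/OXX
[OXX/O.X/OX.] end (terminal -1, O#2); searched OX./O.X/OX. to 6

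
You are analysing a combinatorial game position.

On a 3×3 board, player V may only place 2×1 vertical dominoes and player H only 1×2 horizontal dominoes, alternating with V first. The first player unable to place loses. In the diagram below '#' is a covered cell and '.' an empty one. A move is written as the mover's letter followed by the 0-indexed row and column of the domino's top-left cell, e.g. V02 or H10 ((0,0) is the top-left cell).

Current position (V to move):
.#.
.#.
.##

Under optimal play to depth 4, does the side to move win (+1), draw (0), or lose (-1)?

value(.#./.#./.##, V) = +1

[.#./.#./.##] V move#1: V00:+1/##./##./.##*, V02:+1/.##/.##/.##, V10:+1/.#./##./###
[##./##./.##] end (terminal -1, H#2); searched .#./.#./.## to 4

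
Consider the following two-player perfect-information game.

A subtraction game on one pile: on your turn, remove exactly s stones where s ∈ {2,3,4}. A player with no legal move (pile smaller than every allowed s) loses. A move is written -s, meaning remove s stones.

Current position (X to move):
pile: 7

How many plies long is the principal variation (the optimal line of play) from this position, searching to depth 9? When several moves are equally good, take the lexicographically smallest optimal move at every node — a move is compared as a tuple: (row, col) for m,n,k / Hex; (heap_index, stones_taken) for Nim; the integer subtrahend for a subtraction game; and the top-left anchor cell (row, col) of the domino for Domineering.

p1 X@[7]: -2[5]-1* -3[4]-1 -4[3]-1
p2 O@[5]: -2[3]-1 -3[2]-1 -4[1]+1*
p3 X@[1] terminal -1; root [7] d9

PV length from [7]: 2 plies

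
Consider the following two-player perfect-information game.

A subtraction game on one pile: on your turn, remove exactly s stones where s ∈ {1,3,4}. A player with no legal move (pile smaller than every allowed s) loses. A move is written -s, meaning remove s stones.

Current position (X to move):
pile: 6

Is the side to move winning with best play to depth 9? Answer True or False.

p1 X@[6]: -1[5]-1 -3[3]-1 -4[2]+1*
p2 O@[2]: -1[1]-1*
p3 X@[1]: -1[0]+1*
p4 O@[0] terminal -1; root [6] d9

X winning at [6]: True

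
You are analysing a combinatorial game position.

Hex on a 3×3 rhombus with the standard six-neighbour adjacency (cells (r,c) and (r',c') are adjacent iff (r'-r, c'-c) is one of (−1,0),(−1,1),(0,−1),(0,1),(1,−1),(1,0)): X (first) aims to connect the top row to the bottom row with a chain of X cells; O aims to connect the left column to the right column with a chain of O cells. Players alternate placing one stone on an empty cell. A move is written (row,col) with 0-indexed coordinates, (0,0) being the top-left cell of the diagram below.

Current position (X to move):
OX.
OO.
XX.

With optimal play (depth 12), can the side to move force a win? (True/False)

X winning at [OX./OO./XX.]: False

p1 X@[OX./OO./XX.]: (0,2)[OXX/OO./XX.]-1* (1,2)[OX./OOX/XX.]-1 (2,2)[OX./OO./XXX]-1
p2 O@[OXX/OO./XX.]: (1,2)[OXX/OOO/XX.]+1* (2,2)[OXX/OO./XXO]-1
p3 X@[OXX/OOO/XX.] terminal -1; root [OX./OO./XX.] d12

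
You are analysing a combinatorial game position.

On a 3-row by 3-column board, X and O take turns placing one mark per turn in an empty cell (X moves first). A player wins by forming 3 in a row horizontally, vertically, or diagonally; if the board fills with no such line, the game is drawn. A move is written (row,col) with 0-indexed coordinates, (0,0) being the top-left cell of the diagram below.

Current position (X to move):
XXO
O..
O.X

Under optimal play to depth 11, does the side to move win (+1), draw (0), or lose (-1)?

ply 1, X at XXO/O../O.X | (1,1)=+1→XXO/OX./O.X*; (1,2)=-1→XXO/O.X/O.X; (2,1)=-1→XXO/O../OXX
ply 2: XXO/OX./O.X is terminal -1 (O); from XXO/O../O.X depth 11

value(XXO/O../O.X, X) = +1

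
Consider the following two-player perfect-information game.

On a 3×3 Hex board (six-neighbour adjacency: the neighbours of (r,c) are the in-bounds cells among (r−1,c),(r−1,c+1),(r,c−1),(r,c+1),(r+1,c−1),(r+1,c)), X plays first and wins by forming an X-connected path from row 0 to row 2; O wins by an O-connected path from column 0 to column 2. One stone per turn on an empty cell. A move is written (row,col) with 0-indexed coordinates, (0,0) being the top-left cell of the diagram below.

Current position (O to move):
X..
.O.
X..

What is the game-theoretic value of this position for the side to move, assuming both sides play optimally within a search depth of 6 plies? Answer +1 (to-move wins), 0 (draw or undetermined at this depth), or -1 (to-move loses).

value(X../.O./X.., O) = +1

ply 1, O at X../.O./X.. | (0,1)=-1→XO./.O./X..; (0,2)=-1→X.O/.O./X..; (1,0)=+1→X../OO./X..*; (1,2)=-1→X../.OO/X..; (2,1)=-1→X../.O./XO.; (2,2)=-1→X../.O./X.O
ply 2, X at X../OO./X.. | (0,1)=-1→XX./OO./X..*; (0,2)=-1→X.X/OO./X..; (1,2)=-1→X../OOX/X..; (2,1)=-1→X../OO./XX.; (2,2)=-1→X../OO./X.X
ply 3, O at XX./OO./X.. | (0,2)=+1→XXO/OO./X..*; (1,2)=+1→XX./OOO/X..; (2,1)=+1→XX./OO./XO.; (2,2)=+1→XX./OO./X.O
ply 4: XXO/OO./X.. is terminal -1 (X); from X../.O./X.. depth 6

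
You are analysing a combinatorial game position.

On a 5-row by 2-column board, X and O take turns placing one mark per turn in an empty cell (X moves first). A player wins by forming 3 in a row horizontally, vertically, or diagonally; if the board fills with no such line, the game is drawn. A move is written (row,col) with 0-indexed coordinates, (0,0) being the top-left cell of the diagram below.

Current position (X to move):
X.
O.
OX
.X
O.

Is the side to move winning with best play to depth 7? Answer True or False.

X winning at [X./O./OX/.X/O.]: True

p1 X@[X./O./OX/.X/O.]: (0,1)[XX/O./OX/.X/O.]-1 (1,1)[X./OX/OX/.X/O.]+1* (3,0)[X./O./OX/XX/O.]+1 (4,1)[X./O./OX/.X/OX]+1
p2 O@[X./OX/OX/.X/O.] terminal -1; root [X./O./OX/.X/O.] d7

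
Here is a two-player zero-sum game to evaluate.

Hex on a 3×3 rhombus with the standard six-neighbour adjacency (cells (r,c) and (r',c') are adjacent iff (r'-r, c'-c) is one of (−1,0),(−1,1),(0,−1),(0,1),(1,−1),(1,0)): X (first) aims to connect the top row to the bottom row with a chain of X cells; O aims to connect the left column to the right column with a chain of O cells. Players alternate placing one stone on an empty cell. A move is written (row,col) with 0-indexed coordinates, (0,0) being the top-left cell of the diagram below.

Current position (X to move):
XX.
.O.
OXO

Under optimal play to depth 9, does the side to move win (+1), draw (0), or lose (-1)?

[XX./.O./OXO] X move#1: (0,2):-1/XXX/.O./OXO*, (1,0):-1/XX./XO./OXO, (1,2):-1/XX./.OX/OXO
[XXX/.O./OXO] O move#2: (1,0):-1/XXX/OO./OXO, (1,2):+1/XXX/.OO/OXO*
[XXX/.OO/OXO] end (terminal -1, X#3); searched XX./.O./OXO to 9

value(XX./.O./OXO, X) = -1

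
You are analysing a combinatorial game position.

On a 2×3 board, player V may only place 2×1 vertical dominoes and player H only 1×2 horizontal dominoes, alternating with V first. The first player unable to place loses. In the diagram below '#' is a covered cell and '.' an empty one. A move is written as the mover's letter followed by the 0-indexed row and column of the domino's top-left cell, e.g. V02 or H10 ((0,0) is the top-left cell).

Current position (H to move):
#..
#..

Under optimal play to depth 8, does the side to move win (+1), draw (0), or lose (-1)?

[#../#..] H move#1: H01:+1/###/#..*, H11:+1/#../###
[###/#..] end (terminal -1, V#2); searched #../#.. to 8

value(#../#.., H) = +1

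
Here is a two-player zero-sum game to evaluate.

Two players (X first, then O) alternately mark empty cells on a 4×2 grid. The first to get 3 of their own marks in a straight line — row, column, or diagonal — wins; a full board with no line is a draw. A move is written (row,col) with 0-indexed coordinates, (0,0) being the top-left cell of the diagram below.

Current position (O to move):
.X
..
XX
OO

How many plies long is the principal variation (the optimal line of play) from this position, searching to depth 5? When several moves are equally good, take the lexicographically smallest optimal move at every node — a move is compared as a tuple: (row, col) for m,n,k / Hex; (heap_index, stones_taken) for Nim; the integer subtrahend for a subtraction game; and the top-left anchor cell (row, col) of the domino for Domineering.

[.X/../XX/OO] O move#1: (0,0):-1/OX/../XX/OO, (1,0):-1/.X/O./XX/OO, (1,1):+0/.X/.O/XX/OO*
[.X/.O/XX/OO] X move#2: (0,0):+0/XX/.O/XX/OO*, (1,0):+0/.X/XO/XX/OO
[XX/.O/XX/OO] O move#3: (1,0):+0/XX/OO/XX/OO*
[XX/OO/XX/OO] end (terminal +0, X#4); searched .X/../XX/OO to 5

PV length from [.X/../XX/OO]: 3 plies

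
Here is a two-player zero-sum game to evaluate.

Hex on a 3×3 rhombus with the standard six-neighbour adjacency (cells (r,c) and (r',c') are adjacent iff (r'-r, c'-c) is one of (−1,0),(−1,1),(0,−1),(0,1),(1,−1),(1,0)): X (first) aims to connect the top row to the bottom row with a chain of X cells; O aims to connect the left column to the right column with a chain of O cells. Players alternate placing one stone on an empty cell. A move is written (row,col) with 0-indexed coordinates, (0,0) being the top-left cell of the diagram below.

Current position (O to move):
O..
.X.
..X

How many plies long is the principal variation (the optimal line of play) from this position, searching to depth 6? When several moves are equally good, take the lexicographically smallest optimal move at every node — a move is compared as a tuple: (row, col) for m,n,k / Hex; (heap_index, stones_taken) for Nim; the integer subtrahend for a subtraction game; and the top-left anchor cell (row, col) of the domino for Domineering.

[O../.X./..X] O move#1: (0,1):-1/OO./.X./..X*, (0,2):-1/O.O/.X./..X, (1,0):-1/O../OX./..X, (1,2):-1/O../.XO/..X, (2,0):-1/O../.X./O.X, (2,1):-1/O../.X./.OX
[OO./.X./..X] X move#2: (0,2):+1/OOX/.X./..X*, (1,0):-1/OO./XX./..X, (1,2):-1/OO./.XX/..X, (2,0):-1/OO./.X./X.X, (2,1):-1/OO./.X./.XX
[OOX/.X./..X] O move#3: (1,0):-1/OOX/OX./..X*, (1,2):-1/OOX/.XO/..X, (2,0):-1/OOX/.X./O.X, (2,1):-1/OOX/.X./.OX
[OOX/OX./..X] X move#4: (1,2):+1/OOX/OXX/..X*, (2,0):+1/OOX/OX./X.X, (2,1):+1/OOX/OX./.XX
[OOX/OXX/..X] end (terminal -1, O#5); searched O../.X./..X to 6

PV length from [O../.X./..X]: 4 plies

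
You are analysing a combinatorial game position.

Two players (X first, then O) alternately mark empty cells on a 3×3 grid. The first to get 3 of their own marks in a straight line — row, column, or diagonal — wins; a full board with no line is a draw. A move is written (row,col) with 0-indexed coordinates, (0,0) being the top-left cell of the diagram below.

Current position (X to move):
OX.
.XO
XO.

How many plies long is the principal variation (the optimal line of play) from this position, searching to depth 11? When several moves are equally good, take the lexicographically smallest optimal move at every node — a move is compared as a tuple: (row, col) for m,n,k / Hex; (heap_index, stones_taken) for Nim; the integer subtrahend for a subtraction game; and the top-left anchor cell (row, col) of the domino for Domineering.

p1 X@[OX./.XO/XO.]: (0,2)[OXX/.XO/XO.]+1* (1,0)[OX./XXO/XO.]+0 (2,2)[OX./.XO/XOX]+0
p2 O@[OXX/.XO/XO.] terminal -1; root [OX./.XO/XO.] d11

PV length from [OX./.XO/XO.]: 1 ply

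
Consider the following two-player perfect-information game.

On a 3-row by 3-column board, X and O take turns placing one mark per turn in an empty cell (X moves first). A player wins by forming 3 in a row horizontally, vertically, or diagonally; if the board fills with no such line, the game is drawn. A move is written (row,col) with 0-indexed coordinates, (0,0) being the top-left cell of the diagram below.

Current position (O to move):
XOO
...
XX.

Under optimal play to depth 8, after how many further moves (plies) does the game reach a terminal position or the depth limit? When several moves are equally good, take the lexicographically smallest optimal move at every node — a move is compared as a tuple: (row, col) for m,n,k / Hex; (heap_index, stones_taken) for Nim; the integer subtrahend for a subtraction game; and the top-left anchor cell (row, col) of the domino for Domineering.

p1 O@[XOO/.../XX.]: (1,0)[XOO/O../XX.]-1* (1,1)[XOO/.O./XX.]-1 (1,2)[XOO/..O/XX.]-1 (2,2)[XOO/.../XXO]-1
p2 X@[XOO/O../XX.]: (1,1)[XOO/OX./XX.]+0 (1,2)[XOO/O.X/XX.]+0 (2,2)[XOO/O../XXX]+1*
p3 O@[XOO/O../XXX] terminal -1; root [XOO/.../XX.] d8

PV length from [XOO/.../XX.]: 2 plies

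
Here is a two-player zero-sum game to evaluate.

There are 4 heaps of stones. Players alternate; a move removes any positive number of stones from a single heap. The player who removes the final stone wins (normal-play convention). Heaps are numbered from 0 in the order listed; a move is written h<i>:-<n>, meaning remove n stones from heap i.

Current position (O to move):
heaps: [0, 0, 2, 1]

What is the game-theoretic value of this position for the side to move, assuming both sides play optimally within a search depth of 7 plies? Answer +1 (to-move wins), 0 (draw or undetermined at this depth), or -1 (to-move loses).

ply 1, O at (0,0,2,1) | h2:-1=+1→(0,0,1,1)*; h2:-2=-1→(0,0,0,1); h3:-1=-1→(0,0,2,0)
ply 2, X at (0,0,1,1) | h2:-1=-1→(0,0,0,1)*; h3:-1=-1→(0,0,1,0)
ply 3, O at (0,0,0,1) | h3:-1=+1→(0,0,0,0)*
ply 4: (0,0,0,0) is terminal -1 (X); from (0,0,2,1) depth 7

value((0,0,2,1), O) = +1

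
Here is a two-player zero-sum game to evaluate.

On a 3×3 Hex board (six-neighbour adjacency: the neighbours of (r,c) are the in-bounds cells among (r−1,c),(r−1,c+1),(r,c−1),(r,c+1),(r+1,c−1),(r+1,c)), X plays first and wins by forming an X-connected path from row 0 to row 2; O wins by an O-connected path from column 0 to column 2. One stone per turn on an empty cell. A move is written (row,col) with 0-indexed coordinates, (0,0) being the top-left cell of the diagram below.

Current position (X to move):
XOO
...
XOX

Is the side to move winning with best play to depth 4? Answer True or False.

X winning at [XOO/.../XOX]: True

[XOO/.../XOX] X move#1: (1,0):+1/XOO/X../XOX*, (1,1):-1/XOO/.X./XOX, (1,2):-1/XOO/..X/XOX
[XOO/X../XOX] end (terminal -1, O#2); searched XOO/.../XOX to 4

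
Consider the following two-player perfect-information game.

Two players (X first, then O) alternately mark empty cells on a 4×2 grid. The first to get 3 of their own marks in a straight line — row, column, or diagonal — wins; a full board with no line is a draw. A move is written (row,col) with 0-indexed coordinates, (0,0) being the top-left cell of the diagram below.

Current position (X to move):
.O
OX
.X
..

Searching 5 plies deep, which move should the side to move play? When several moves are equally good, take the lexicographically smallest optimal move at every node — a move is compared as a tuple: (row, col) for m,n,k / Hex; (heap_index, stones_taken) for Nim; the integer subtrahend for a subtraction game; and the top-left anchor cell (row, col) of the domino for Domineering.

X's best at [.O/OX/.X/..]: (3,1)

[.O/OX/.X/..] X move#1: (0,0):+0/XO/OX/.X/.., (2,0):+0/.O/OX/XX/.., (3,0):+0/.O/OX/.X/X., (3,1):+1/.O/OX/.X/.X*
[.O/OX/.X/.X] end (terminal -1, O#2); searched .O/OX/.X/.. to 5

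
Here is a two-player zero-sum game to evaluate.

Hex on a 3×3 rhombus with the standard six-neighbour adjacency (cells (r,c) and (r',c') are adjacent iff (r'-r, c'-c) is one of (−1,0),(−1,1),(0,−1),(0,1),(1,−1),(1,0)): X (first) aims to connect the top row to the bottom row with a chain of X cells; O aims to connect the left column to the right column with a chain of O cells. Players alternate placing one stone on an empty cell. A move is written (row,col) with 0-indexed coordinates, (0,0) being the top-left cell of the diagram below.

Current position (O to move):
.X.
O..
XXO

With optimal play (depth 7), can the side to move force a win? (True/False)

O winning at [.X./O../XXO]: True

[.X./O../XXO] O move#1: (0,0):-1/OX./O../XXO, (0,2):-1/.XO/O../XXO, (1,1):+1/.X./OO./XXO*, (1,2):-1/.X./O.O/XXO
[.X./OO./XXO] X move#2: (0,0):-1/XX./OO./XXO*, (0,2):-1/.XX/OO./XXO, (1,2):-1/.X./OOX/XXO
[XX./OO./XXO] O move#3: (0,2):+1/XXO/OO./XXO*, (1,2):+1/XX./OOO/XXO
[XXO/OO./XXO] end (terminal -1, X#4); searched .X./O../XXO to 7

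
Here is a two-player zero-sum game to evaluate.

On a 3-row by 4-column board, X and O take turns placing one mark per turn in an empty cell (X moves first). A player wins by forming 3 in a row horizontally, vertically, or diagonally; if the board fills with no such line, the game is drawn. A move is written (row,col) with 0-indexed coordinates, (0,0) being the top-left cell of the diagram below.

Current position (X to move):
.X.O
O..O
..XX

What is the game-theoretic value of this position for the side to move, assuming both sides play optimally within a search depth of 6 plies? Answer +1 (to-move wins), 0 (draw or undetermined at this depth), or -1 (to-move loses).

value(.X.O/O..O/..XX, X) = +1

ply 1, X at .X.O/O..O/..XX | (0,0)=+1→XX.O/O..O/..XX*; (0,2)=+1→.XXO/O..O/..XX; (1,1)=+1→.X.O/OX.O/..XX; (1,2)=+1→.X.O/O.XO/..XX; (2,0)=+1→.X.O/O..O/X.XX; (2,1)=+1→.X.O/O..O/.XXX
ply 2, O at XX.O/O..O/..XX | (0,2)=-1→XXOO/O..O/..XX*; (1,1)=-1→XX.O/OO.O/..XX; (1,2)=-1→XX.O/O.OO/..XX; (2,0)=-1→XX.O/O..O/O.XX; (2,1)=-1→XX.O/O..O/.OXX
ply 3, X at XXOO/O..O/..XX | (1,1)=+1→XXOO/OX.O/..XX*; (1,2)=+1→XXOO/O.XO/..XX; (2,0)=+1→XXOO/O..O/X.XX; (2,1)=+1→XXOO/O..O/.XXX
ply 4: XXOO/OX.O/..XX is terminal -1 (O); from .X.O/O..O/..XX depth 6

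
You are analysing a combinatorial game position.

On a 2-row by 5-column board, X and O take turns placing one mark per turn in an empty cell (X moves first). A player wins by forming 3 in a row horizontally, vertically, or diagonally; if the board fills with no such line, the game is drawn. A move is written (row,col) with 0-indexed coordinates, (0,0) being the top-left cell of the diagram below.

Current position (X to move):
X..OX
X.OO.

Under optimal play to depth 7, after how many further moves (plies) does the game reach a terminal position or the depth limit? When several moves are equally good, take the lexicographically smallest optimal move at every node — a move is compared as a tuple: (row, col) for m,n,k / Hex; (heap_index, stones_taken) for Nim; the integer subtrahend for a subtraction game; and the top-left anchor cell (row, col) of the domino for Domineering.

ply 1, X at X..OX/X.OO. | (0,1)=-1→XX.OX/X.OO.*; (0,2)=-1→X.XOX/X.OO.; (1,1)=-1→X..OX/XXOO.; (1,4)=-1→X..OX/X.OOX
ply 2, O at XX.OX/X.OO. | (0,2)=+1→XXOOX/X.OO.*; (1,1)=+1→XX.OX/XOOO.; (1,4)=+1→XX.OX/X.OOO
ply 3, X at XXOOX/X.OO. | (1,1)=-1→XXOOX/XXOO.*; (1,4)=-1→XXOOX/X.OOX
ply 4, O at XXOOX/XXOO. | (1,4)=+1→XXOOX/XXOOO*
ply 5: XXOOX/XXOOO is terminal -1 (X); from X..OX/X.OO. depth 7

PV length from [X..OX/X.OO.]: 4 plies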